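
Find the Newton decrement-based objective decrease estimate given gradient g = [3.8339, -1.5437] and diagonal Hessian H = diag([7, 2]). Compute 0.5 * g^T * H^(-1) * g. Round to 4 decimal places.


Step 1: H is diagonal, so H^(-1) * g = [0.5477, -0.7719].
Step 2: g^T H^(-1) g = sum_i g_i^2 / H_ii
  = (3.8339)^2/7 + (-1.5437)^2/2
  = 2.0998 + 1.1915 = 3.2913
Step 3: Objective decrease = 0.5 * g^T H^(-1) g = 1.6457


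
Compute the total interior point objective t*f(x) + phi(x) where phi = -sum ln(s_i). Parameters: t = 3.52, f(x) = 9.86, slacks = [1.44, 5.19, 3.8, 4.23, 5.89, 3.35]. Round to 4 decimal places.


Step 1: Compute log-barrier.
ln values: [0.3646, 1.6467, 1.335, 1.4422, 1.7733, 1.209]
phi = -(0.3646 + 1.6467 + 1.335 + 1.4422 + 1.7733 + 1.209) = -7.7708
Step 2: Compute augmented objective.
t*f(x) = 3.52*9.86 = 34.7072
Total = 34.7072 - 7.7708 = 26.9364


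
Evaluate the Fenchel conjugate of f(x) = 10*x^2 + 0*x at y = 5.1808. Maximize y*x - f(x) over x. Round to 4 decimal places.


f*(y) = sup_x {y*x - a*x^2 - b*x} = sup_x {(y-b)*x - a*x^2}
FOC: (y - b) - 2a*x = 0 => x* = (y - b)/(2a)
x* = (5.1808 - 0)/(2*10) = 0.259
f*(5.1808) = (y-b)^2/(4a) = (5.1808 - 0)^2/(4*10)
= 26.8407/40 = 0.671


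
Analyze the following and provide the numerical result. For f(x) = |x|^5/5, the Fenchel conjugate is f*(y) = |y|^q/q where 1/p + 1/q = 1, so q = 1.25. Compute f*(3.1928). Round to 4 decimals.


The conjugate exponent q satisfies 1/p + 1/q = 1.
p = 5, so q = 5/(5 - 1) = 1.25
|y|^q = 3.1928^1.25 = 4.2679
f*(3.1928) = 4.2679 / 1.25 = 3.4143


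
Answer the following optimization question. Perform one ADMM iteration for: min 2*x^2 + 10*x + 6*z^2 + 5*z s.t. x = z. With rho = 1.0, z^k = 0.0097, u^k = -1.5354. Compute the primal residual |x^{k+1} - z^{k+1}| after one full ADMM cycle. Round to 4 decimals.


ADMM iteration with rho = 1.0, z^k = 0.0097, u^k = -1.5354
Step 1: x-update.
Minimize 2*x^2 + 10*x + (1.0/2)*(x - 0.0097 - 1.5354)^2
FOC: (2*2 + 1.0)*x = -10 + 1.0*(0.0097 + 1.5354)
x^{k+1} = -1.691
Step 2: z-update.
Minimize 6*z^2 + 5*z + (1.0/2)*(-1.691 - z - 1.5354)^2
FOC: (2*6 + 1.0)*z = -5 + 1.0*(-1.691 - 1.5354)
z^{k+1} = -0.6328
Step 3: u-update.
u^{k+1} = -1.5354 - 1.691 + 0.6328 = -2.5936
Step 4: Primal residual = |-1.691 + 0.6328| = 1.0582


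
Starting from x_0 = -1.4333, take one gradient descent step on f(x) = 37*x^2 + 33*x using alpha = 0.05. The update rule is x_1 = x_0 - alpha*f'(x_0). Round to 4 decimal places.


We compute the gradient at x_0 and apply the update.
f'(x) = 74*x + 33
f'(-1.4333) = 74*-1.4333 + 33 = -73.0642
x_1 = -1.4333 - 0.05*-73.0642 = 2.2199


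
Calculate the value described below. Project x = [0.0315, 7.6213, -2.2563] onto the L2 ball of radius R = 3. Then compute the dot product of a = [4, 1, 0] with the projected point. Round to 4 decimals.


Step 1: Compute ||x|| (intermediates to 6 decimals).
||x|| = sqrt(0.0315^2 + 7.6213^2 + (-2.2563)^2) = 7.948339
Step 2: Project.
Since ||x|| > R, scale = R/||x|| = 3/7.948339 = 0.377437, proj(x) = scale * x
proj(x) = [0.011889, 2.876561, -0.851611]
Step 3: Dot product.
a^T * proj(x) = 4*0.011889 + 1*2.876561 + 0*(-0.851611) = 2.9241


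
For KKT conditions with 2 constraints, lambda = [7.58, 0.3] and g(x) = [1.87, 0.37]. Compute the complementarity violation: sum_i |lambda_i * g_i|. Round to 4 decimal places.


KKT complementary slackness check:
lambda_1 * g_1 = 7.58 * 1.87 = 14.1746
lambda_2 * g_2 = 0.3 * 0.37 = 0.111
Total violation = 14.1746 + 0.111 = 14.2856


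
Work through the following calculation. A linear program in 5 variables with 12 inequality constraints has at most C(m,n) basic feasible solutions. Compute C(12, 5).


Each vertex corresponds to some choice of n active constraints out of m, so the number of vertices is at most C(m, n) = m! / (n!(m-n)!).
m = 12, n = 5
Numerator: 12 * 11 * 10 * 9 * 8
Denominator: 5! = 120
C(12, 5) = 792


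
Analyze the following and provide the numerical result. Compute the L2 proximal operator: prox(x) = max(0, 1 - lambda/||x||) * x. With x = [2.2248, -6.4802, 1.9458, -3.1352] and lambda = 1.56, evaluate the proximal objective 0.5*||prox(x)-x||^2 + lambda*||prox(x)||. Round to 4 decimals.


Step 1: Compute ||x||.
||x|| = 7.7819
Step 2: Compute scaling factor.
scale = max(0, 1 - 1.56/7.7819) = 0.7995
Step 3: prox(x) = [1.7788, -5.1811, 1.5557, -2.5067]
||prox(x)|| = 6.2219
Step 4: Proximal objective.
0.5*||prox-x||^2 = 1.2168
lambda*||prox|| = 9.7062
Total = 10.923


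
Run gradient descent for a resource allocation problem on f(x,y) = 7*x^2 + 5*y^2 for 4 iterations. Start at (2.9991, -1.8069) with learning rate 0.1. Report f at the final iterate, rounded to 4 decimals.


Gradient descent on f(x,y) = 7*x^2 + 5*y^2.
Starting point: (2.9991, -1.8069), alpha = 0.1
Step 1: grad_x = 2*7*2.9991 = 41.9874, grad_y = 2*5*-1.8069 = -18.069
  x_1 = 2.9991 - 0.1*41.9874 = -1.1996
  y_1 = -1.8069 - 0.1*-18.069 = 0.0
Step 2: grad_x = 2*7*-1.1996 = -16.795, grad_y = 2*5*0.0 = 0.0
  x_2 = -1.1996 - 0.1*-16.795 = 0.4799
  y_2 = 0.0 - 0.1*0.0 = 0.0
Step 3: grad_x = 2*7*0.4799 = 6.718, grad_y = 2*5*0.0 = 0.0
  x_3 = 0.4799 - 0.1*6.718 = -0.1919
  y_3 = 0.0 - 0.1*0.0 = 0.0
Step 4: grad_x = 2*7*-0.1919 = -2.6872, grad_y = 2*5*0.0 = 0.0
  x_4 = -0.1919 - 0.1*-2.6872 = 0.0768
  y_4 = 0.0 - 0.1*0.0 = 0.0
f(0.0768, 0.0) = 7*0.0768^2 + 5*0.0^2 = 0.0413


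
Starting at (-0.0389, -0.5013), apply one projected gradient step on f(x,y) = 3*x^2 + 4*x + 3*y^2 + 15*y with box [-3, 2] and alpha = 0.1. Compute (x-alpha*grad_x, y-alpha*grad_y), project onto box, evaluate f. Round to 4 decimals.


Step 1: Compute gradient at (-0.0389, -0.5013).
grad_x = 2*3*-0.0389 + 4 = 3.7666
grad_y = 2*3*-0.5013 + 15 = 11.9922
Step 2: Gradient step.
x_raw = -0.0389 - 0.1*3.7666 = -0.4156
y_raw = -0.5013 - 0.1*11.9922 = -1.7005
Step 3: Project onto [-3, 2].
x_proj = clip(-0.4156) = -0.4156
y_proj = clip(-1.7005) = -1.7005
Step 4: Evaluate f.
f(-0.4156, -1.7005) = -17.9767


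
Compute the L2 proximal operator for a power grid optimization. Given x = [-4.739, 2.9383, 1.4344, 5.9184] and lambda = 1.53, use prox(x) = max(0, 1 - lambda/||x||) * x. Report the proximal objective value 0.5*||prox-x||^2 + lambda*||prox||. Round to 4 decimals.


Step 1: Compute ||x||.
||x|| = 8.2569
Step 2: Compute scaling factor.
scale = max(0, 1 - 1.53/8.2569) = 0.8147
Step 3: prox(x) = [-3.8609, 2.3938, 1.1686, 4.8217]
||prox(x)|| = 6.7269
Step 4: Proximal objective.
0.5*||prox-x||^2 = 1.1705
lambda*||prox|| = 10.2922
Total = 11.4626


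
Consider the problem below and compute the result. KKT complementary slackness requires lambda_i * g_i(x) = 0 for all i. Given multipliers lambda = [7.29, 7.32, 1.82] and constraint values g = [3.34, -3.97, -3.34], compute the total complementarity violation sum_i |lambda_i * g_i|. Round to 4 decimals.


KKT complementary slackness check:
lambda_1 * g_1 = 7.29 * 3.34 = 24.3486
lambda_2 * g_2 = 7.32 * -3.97 = -29.0604
lambda_3 * g_3 = 1.82 * -3.34 = -6.0788
Total violation = 24.3486 + 29.0604 + 6.0788 = 59.4878


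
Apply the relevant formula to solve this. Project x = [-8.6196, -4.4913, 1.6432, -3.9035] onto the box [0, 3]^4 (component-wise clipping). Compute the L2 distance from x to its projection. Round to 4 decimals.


Project each component onto [0, 3].
clip(-8.6196) = 0.0, clip(-4.4913) = 0.0, clip(1.6432) = 1.6432, clip(-3.9035) = 0.0
Projection = [0.0, 0.0, 1.6432, 0.0]
Squared diffs: [74.2975, 20.1718, 0.0, 15.2373]
Distance = sqrt(109.7066) = 10.4741


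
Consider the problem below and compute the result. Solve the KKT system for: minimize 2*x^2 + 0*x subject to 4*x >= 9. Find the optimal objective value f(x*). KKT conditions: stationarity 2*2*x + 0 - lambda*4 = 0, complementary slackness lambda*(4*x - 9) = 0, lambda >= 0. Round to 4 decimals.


Step 1: Try lambda = 0 (constraint inactive).
x_unc = 0/(2*2) = 0.0
Check: 4*0.0 = 0.0 < 9 -- violated!
Step 2: Constraint must be active: 4*x = 9
x* = 9/4 = 2.25
lambda = (2*2*2.25 + 0)/4 = 2.25
Step 3: Compute optimal value.
f(x*) = 2*2.25^2 + 0*2.25 = 10.125


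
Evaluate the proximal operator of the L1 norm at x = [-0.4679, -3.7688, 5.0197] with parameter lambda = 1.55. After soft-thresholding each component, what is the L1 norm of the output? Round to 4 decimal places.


Soft-thresholding with lambda = 1.55:
prox(-0.4679) = sign(-0.4679)*max(|-0.4679| - 1.55, 0) = 0.0
prox(-3.7688) = sign(-3.7688)*max(|-3.7688| - 1.55, 0) = -2.2188
prox(5.0197) = sign(5.0197)*max(|5.0197| - 1.55, 0) = 3.4697
prox(x) = [0.0, -2.2188, 3.4697]
||prox(x)||_1 = 0.0 + 2.2188 + 3.4697 = 5.6885


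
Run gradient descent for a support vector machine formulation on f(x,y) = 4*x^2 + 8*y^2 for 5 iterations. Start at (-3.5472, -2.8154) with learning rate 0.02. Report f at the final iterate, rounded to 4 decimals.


Gradient descent on f(x,y) = 4*x^2 + 8*y^2.
Starting point: (-3.5472, -2.8154), alpha = 0.02
Step 1: grad_x = 2*4*-3.5472 = -28.3776, grad_y = 2*8*-2.8154 = -45.0464
  x_1 = -3.5472 - 0.02*-28.3776 = -2.9796
  y_1 = -2.8154 - 0.02*-45.0464 = -1.9145
Step 2: grad_x = 2*4*-2.9796 = -23.8372, grad_y = 2*8*-1.9145 = -30.6316
  x_2 = -2.9796 - 0.02*-23.8372 = -2.5029
  y_2 = -1.9145 - 0.02*-30.6316 = -1.3018
Step 3: grad_x = 2*4*-2.5029 = -20.0232, grad_y = 2*8*-1.3018 = -20.8295
  x_3 = -2.5029 - 0.02*-20.0232 = -2.1024
  y_3 = -1.3018 - 0.02*-20.8295 = -0.8853
Step 4: grad_x = 2*4*-2.1024 = -16.8195, grad_y = 2*8*-0.8853 = -14.164
  x_4 = -2.1024 - 0.02*-16.8195 = -1.766
  y_4 = -0.8853 - 0.02*-14.164 = -0.602
Step 5: grad_x = 2*4*-1.766 = -14.1284, grad_y = 2*8*-0.602 = -9.6315
  x_5 = -1.766 - 0.02*-14.1284 = -1.4835
  y_5 = -0.602 - 0.02*-9.6315 = -0.4093
f(-1.4835, -0.4093) = 4*(-1.4835)^2 + 8*(-0.4093)^2 = 10.1433


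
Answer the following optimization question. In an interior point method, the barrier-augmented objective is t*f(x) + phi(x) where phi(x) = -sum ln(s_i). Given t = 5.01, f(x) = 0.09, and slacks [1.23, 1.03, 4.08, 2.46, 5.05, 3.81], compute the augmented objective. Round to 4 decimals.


Step 1: Compute log-barrier.
ln values: [0.207, 0.0296, 1.4061, 0.9002, 1.6194, 1.3376]
phi = -(0.207 + 0.0296 + 1.4061 + 0.9002 + 1.6194 + 1.3376) = -5.4998
Step 2: Compute augmented objective.
t*f(x) = 5.01*0.09 = 0.4509
Total = 0.4509 - 5.4998 = -5.0489


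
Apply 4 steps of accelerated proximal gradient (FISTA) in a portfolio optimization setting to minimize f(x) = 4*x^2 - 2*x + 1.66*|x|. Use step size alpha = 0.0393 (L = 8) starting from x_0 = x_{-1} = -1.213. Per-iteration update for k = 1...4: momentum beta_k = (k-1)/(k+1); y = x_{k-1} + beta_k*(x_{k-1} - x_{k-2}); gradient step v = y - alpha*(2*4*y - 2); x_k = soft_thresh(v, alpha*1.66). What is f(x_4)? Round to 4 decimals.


FISTA on f(x) = 4*x^2 - 2*x + 1.66*|x|
L = 8, alpha = 0.0393
Iteration 1: beta = 0.0, y = -1.213 + 0.0*(-1.213 + 1.213) = -1.213
  grad(y) = -11.704, v = y - alpha*grad = -0.753
  prox(v) = soft_thresh(-0.753, 0.0652) = -0.6878
Iteration 2: beta = 0.3333, y = -0.6878 + 0.3333*(-0.6878 + 1.213) = -0.5127
  grad(y) = -6.1018, v = y - alpha*grad = -0.2729
  prox(v) = soft_thresh(-0.2729, 0.0652) = -0.2077
Iteration 3: beta = 0.5, y = -0.2077 + 0.5*(-0.2077 + 0.6878) = 0.0324
  grad(y) = -1.7411, v = y - alpha*grad = 0.1008
  prox(v) = soft_thresh(0.1008, 0.0652) = 0.0356
Iteration 4: beta = 0.6, y = 0.0356 + 0.6*(0.0356 + 0.2077) = 0.1815
  grad(y) = -0.548, v = y - alpha*grad = 0.203
  prox(v) = soft_thresh(0.203, 0.0652) = 0.1378
f(x_4) = 4*0.1378^2 - 2*0.1378 + 1.66*|0.1378| = 0.0291


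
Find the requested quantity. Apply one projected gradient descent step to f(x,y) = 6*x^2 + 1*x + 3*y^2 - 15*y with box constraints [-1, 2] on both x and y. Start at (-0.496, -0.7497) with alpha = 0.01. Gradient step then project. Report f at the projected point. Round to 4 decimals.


Step 1: Compute gradient at (-0.496, -0.7497).
grad_x = 2*6*-0.496 + 1 = -4.952
grad_y = 2*3*-0.7497 - 15 = -19.4982
Step 2: Gradient step.
x_raw = -0.496 - 0.01*-4.952 = -0.4465
y_raw = -0.7497 - 0.01*-19.4982 = -0.5547
Step 3: Project onto [-1, 2].
x_proj = clip(-0.4465) = -0.4465
y_proj = clip(-0.5547) = -0.5547
Step 4: Evaluate f.
f(-0.4465, -0.5547) = 9.9935


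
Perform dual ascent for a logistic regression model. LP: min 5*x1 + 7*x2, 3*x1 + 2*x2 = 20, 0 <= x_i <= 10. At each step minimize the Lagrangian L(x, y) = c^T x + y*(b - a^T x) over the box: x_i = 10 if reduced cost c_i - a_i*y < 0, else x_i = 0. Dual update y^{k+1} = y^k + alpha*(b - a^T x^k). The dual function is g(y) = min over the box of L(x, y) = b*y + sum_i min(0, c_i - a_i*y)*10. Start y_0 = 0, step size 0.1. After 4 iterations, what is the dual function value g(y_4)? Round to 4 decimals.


Dual ascent for LP: min 5*x1 + 7*x2, 3*x1 + 2*x2 = 20, 0 <= x_i <= 10
Step 1: y^k = 0.0, reduced costs: (5.0, 7.0)
  x^k = (0.0, 0.0), subgradient = b - a^T x = 20.0
  y^{k+1} = 0.0 + 0.1*20.0 = 2.0
Step 2: y^k = 2.0, reduced costs: (-1.0, 3.0)
  x^k = (10.0, 0.0), subgradient = b - a^T x = -10.0
  y^{k+1} = 2.0 + 0.1*-10.0 = 1.0
Step 3: y^k = 1.0, reduced costs: (2.0, 5.0)
  x^k = (0.0, 0.0), subgradient = b - a^T x = 20.0
  y^{k+1} = 1.0 + 0.1*20.0 = 3.0
Step 4: y^k = 3.0, reduced costs: (-4.0, 1.0)
  x^k = (10.0, 0.0), subgradient = b - a^T x = -10.0
  y^{k+1} = 3.0 + 0.1*-10.0 = 2.0
Dual objective at y_4 = 2.0: reduced costs (-1.0, 3.0), box minimizer x = (10.0, 0.0)
g(y_4) = b*y + (c1 - a1*y)*x1 + (c2 - a2*y)*x2 = 20*2.0 + (-1.0)*10.0 + 3.0*0.0 = 40.0 - 10.0 + 0.0 = 30.0


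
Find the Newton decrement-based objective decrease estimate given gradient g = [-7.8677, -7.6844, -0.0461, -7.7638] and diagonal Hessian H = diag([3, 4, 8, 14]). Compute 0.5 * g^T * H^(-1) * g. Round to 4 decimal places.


Step 1: H is diagonal, so H^(-1) * g = [-2.6226, -1.9211, -0.0058, -0.5546].
Step 2: g^T H^(-1) g = sum_i g_i^2 / H_ii
  = (-7.8677)^2/3 + (-7.6844)^2/4 + (-0.0461)^2/8 + (-7.7638)^2/14
  = 20.6336 + 14.7625 + 0.0003 + 4.3055 = 39.7018
Step 3: Objective decrease = 0.5 * g^T H^(-1) g = 19.8509


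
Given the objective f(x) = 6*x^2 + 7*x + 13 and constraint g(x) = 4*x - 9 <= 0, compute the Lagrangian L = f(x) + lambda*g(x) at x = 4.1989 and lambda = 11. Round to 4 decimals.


Step 1: Evaluate f(x).
f(4.1989) = 6*4.1989^2 + 7*4.1989 + 13 = 148.1769
Step 2: Evaluate g(x).
g(4.1989) = 4*4.1989 - 9 = 7.7956
Step 3: Compute Lagrangian.
L = 148.1769 + 11*7.7956 = 233.9285


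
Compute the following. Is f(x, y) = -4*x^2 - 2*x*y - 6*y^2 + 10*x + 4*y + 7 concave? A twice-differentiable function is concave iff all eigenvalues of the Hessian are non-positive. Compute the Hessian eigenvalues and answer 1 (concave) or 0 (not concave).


The Hessian of f(x,y) = -4*x^2 - 2*x*y - 6*y^2 + 10*x + 4*y + 7 is:
H = [[-8, -2], [-2, -12]]
Trace = -8 - 12 = -20
Determinant = -8*-12 - (-2)^2 = 92
Discriminant = (-20)^2 - 4*92 = 32.0
Eigenvalues: lambda_1 = -12.8284, lambda_2 = -7.1716
The function is concave.

1


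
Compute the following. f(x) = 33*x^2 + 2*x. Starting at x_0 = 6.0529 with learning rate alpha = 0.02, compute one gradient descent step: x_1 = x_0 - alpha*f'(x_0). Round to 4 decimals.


We compute the gradient at x_0 and apply the update.
f'(x) = 66*x + 2
f'(6.0529) = 66*6.0529 + 2 = 401.4914
x_1 = 6.0529 - 0.02*401.4914 = -1.9769


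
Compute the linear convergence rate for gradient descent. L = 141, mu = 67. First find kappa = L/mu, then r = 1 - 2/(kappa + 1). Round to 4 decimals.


Step 1: Compute the condition number.
kappa = L/mu = 141/67 = 2.1045
Step 2: Compute the convergence rate.
r = 1 - 2/(kappa + 1) = 1 - 2*mu/(L + mu) = (L - mu)/(L + mu) = 74/208 = 0.3558


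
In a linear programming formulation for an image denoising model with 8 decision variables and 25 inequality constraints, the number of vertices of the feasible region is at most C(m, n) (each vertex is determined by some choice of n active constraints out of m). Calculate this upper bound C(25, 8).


Each vertex corresponds to some choice of n active constraints out of m, so the number of vertices is at most C(m, n) = m! / (n!(m-n)!).
m = 25, n = 8
Numerator: 25 * 24 * 23 * 22 * 21 * 20 * 19 * 18
Denominator: 8! = 40320
C(25, 8) = 1081575


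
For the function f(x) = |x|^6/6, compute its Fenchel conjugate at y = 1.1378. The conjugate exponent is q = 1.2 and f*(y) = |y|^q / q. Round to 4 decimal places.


The conjugate exponent q satisfies 1/p + 1/q = 1.
p = 6, so q = 6/(6 - 1) = 1.2
|y|^q = 1.1378^1.2 = 1.1676
f*(1.1378) = 1.1676 / 1.2 = 0.973


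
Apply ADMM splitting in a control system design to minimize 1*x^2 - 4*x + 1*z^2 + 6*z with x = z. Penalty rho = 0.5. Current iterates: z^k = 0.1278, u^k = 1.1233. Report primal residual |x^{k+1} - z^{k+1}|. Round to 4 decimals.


ADMM iteration with rho = 0.5, z^k = 0.1278, u^k = 1.1233
Step 1: x-update.
Minimize 1*x^2 - 4*x + (0.5/2)*(x - 0.1278 + 1.1233)^2
FOC: (2*1 + 0.5)*x = 4 + 0.5*(0.1278 - 1.1233)
x^{k+1} = 1.4009
Step 2: z-update.
Minimize 1*z^2 + 6*z + (0.5/2)*(1.4009 - z + 1.1233)^2
FOC: (2*1 + 0.5)*z = -6 + 0.5*(1.4009 + 1.1233)
z^{k+1} = -1.8952
Step 3: u-update.
u^{k+1} = 1.1233 + 1.4009 + 1.8952 = 4.4194
Step 4: Primal residual = |1.4009 + 1.8952| = 3.2961


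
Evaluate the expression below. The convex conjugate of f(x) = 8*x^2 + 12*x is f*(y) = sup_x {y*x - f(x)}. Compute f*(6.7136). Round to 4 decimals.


f*(y) = sup_x {y*x - a*x^2 - b*x} = sup_x {(y-b)*x - a*x^2}
FOC: (y - b) - 2a*x = 0 => x* = (y - b)/(2a)
x* = (6.7136 - 12)/(2*8) = -0.3304
f*(6.7136) = (y-b)^2/(4a) = (6.7136 - 12)^2/(4*8)
= 27.946/32 = 0.8733


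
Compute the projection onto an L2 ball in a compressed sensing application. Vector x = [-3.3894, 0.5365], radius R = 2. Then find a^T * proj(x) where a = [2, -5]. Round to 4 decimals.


Step 1: Compute ||x|| (intermediates to 6 decimals).
||x|| = sqrt((-3.3894)^2 + 0.5365^2) = 3.431598
Step 2: Project.
Since ||x|| > R, scale = R/||x|| = 2/3.431598 = 0.582819, proj(x) = scale * x
proj(x) = [-1.975407, 0.312682]
Step 3: Dot product.
a^T * proj(x) = 2*(-1.975407) - 5*0.312682 = -5.5142


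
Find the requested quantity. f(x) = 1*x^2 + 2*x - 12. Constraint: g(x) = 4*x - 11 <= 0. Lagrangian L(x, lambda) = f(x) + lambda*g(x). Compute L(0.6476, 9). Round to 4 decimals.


Step 1: Evaluate f(x).
f(0.6476) = 1*0.6476^2 + 2*0.6476 - 12 = -10.2854
Step 2: Evaluate g(x).
g(0.6476) = 4*0.6476 - 11 = -8.4096
Step 3: Compute Lagrangian.
L = -10.2854 + 9*-8.4096 = -85.9718


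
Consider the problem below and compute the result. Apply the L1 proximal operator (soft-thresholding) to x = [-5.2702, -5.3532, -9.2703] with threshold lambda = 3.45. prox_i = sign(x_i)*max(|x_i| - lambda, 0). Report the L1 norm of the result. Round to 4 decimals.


Soft-thresholding with lambda = 3.45:
prox(-5.2702) = sign(-5.2702)*max(|-5.2702| - 3.45, 0) = -1.8202
prox(-5.3532) = sign(-5.3532)*max(|-5.3532| - 3.45, 0) = -1.9032
prox(-9.2703) = sign(-9.2703)*max(|-9.2703| - 3.45, 0) = -5.8203
prox(x) = [-1.8202, -1.9032, -5.8203]
||prox(x)||_1 = 1.8202 + 1.9032 + 5.8203 = 9.5437


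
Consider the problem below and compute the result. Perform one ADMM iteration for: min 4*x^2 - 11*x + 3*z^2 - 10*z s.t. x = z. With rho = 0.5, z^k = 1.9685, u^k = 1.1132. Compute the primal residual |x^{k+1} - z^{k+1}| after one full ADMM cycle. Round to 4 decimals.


ADMM iteration with rho = 0.5, z^k = 1.9685, u^k = 1.1132
Step 1: x-update.
Minimize 4*x^2 - 11*x + (0.5/2)*(x - 1.9685 + 1.1132)^2
FOC: (2*4 + 0.5)*x = 11 + 0.5*(1.9685 - 1.1132)
x^{k+1} = 1.3444
Step 2: z-update.
Minimize 3*z^2 - 10*z + (0.5/2)*(1.3444 - z + 1.1132)^2
FOC: (2*3 + 0.5)*z = 10 + 0.5*(1.3444 + 1.1132)
z^{k+1} = 1.7275
Step 3: u-update.
u^{k+1} = 1.1132 + 1.3444 - 1.7275 = 0.7301
Step 4: Primal residual = |1.3444 - 1.7275| = 0.3831


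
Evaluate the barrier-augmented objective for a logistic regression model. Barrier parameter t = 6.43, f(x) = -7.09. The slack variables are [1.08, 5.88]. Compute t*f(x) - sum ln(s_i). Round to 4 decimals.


Step 1: Compute log-barrier.
ln values: [0.077, 1.7716]
phi = -(0.077 + 1.7716) = -1.8485
Step 2: Compute augmented objective.
t*f(x) = 6.43*-7.09 = -45.5887
Total = -45.5887 - 1.8485 = -47.4372


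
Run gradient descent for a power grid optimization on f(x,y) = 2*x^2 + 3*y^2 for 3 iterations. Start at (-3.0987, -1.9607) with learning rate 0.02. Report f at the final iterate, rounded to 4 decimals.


Gradient descent on f(x,y) = 2*x^2 + 3*y^2.
Starting point: (-3.0987, -1.9607), alpha = 0.02
Step 1: grad_x = 2*2*-3.0987 = -12.3948, grad_y = 2*3*-1.9607 = -11.7642
  x_1 = -3.0987 - 0.02*-12.3948 = -2.8508
  y_1 = -1.9607 - 0.02*-11.7642 = -1.7254
Step 2: grad_x = 2*2*-2.8508 = -11.4032, grad_y = 2*3*-1.7254 = -10.3525
  x_2 = -2.8508 - 0.02*-11.4032 = -2.6227
  y_2 = -1.7254 - 0.02*-10.3525 = -1.5184
Step 3: grad_x = 2*2*-2.6227 = -10.491, grad_y = 2*3*-1.5184 = -9.1102
  x_3 = -2.6227 - 0.02*-10.491 = -2.4129
  y_3 = -1.5184 - 0.02*-9.1102 = -1.3362
f(-2.4129, -1.3362) = 2*(-2.4129)^2 + 3*(-1.3362)^2 = 17.0004


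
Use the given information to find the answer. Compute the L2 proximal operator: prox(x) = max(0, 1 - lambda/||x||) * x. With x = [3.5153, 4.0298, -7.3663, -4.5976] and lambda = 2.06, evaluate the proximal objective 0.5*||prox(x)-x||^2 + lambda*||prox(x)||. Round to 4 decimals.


Step 1: Compute ||x||.
||x|| = 10.1979
Step 2: Compute scaling factor.
scale = max(0, 1 - 2.06/10.1979) = 0.798
Step 3: prox(x) = [2.8052, 3.2158, -5.8783, -3.6689]
||prox(x)|| = 8.1379
Step 4: Proximal objective.
0.5*||prox-x||^2 = 2.1218
lambda*||prox|| = 16.7641
Total = 18.8858


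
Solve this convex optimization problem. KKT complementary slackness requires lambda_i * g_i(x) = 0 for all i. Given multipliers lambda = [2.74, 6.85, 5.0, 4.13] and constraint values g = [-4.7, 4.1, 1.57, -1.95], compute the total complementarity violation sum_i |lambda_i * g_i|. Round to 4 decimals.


KKT complementary slackness check:
lambda_1 * g_1 = 2.74 * -4.7 = -12.878
lambda_2 * g_2 = 6.85 * 4.1 = 28.085
lambda_3 * g_3 = 5.0 * 1.57 = 7.85
lambda_4 * g_4 = 4.13 * -1.95 = -8.0535
Total violation = 12.878 + 28.085 + 7.85 + 8.0535 = 56.8665


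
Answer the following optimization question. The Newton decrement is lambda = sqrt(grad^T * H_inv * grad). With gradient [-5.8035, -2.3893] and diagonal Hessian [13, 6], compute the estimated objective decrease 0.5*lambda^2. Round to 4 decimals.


Step 1: H is diagonal, so H^(-1) * g = [-0.4464, -0.3982].
Step 2: g^T H^(-1) g = sum_i g_i^2 / H_ii
  = (-5.8035)^2/13 + (-2.3893)^2/6
  = 2.5908 + 0.9515 = 3.5423
Step 3: Objective decrease = 0.5 * g^T H^(-1) g = 1.7711


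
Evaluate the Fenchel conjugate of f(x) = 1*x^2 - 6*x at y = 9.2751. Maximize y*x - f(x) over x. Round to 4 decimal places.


f*(y) = sup_x {y*x - a*x^2 - b*x} = sup_x {(y-b)*x - a*x^2}
FOC: (y - b) - 2a*x = 0 => x* = (y - b)/(2a)
x* = (9.2751 + 6)/(2*1) = 7.6376
f*(9.2751) = (y-b)^2/(4a) = (9.2751 + 6)^2/(4*1)
= 233.3287/4 = 58.3322


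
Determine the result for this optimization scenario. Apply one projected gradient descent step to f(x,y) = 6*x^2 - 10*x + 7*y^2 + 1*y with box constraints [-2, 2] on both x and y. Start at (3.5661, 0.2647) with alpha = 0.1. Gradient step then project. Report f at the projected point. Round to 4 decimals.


Step 1: Compute gradient at (3.5661, 0.2647).
grad_x = 2*6*3.5661 - 10 = 32.7932
grad_y = 2*7*0.2647 + 1 = 4.7058
Step 2: Gradient step.
x_raw = 3.5661 - 0.1*32.7932 = 0.2868
y_raw = 0.2647 - 0.1*4.7058 = -0.2059
Step 3: Project onto [-2, 2].
x_proj = clip(0.2868) = 0.2868
y_proj = clip(-0.2059) = -0.2059
Step 4: Evaluate f.
f(0.2868, -0.2059) = -2.2835


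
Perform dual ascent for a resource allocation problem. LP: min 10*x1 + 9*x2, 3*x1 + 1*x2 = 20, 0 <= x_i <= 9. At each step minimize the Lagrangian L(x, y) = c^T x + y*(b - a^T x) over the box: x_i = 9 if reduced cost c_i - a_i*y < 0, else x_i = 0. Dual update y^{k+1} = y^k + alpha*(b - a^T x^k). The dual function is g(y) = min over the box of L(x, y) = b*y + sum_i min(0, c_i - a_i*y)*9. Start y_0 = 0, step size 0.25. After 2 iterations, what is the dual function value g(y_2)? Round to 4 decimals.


Dual ascent for LP: min 10*x1 + 9*x2, 3*x1 + 1*x2 = 20, 0 <= x_i <= 9
Step 1: y^k = 0.0, reduced costs: (10.0, 9.0)
  x^k = (0.0, 0.0), subgradient = b - a^T x = 20.0
  y^{k+1} = 0.0 + 0.25*20.0 = 5.0
Step 2: y^k = 5.0, reduced costs: (-5.0, 4.0)
  x^k = (9.0, 0.0), subgradient = b - a^T x = -7.0
  y^{k+1} = 5.0 + 0.25*-7.0 = 3.25
Dual objective at y_2 = 3.25: reduced costs (0.25, 5.75), box minimizer x = (0.0, 0.0)
g(y_2) = b*y + (c1 - a1*y)*x1 + (c2 - a2*y)*x2 = 20*3.25 + 0.25*0.0 + 5.75*0.0 = 65.0 + 0.0 + 0.0 = 65.0


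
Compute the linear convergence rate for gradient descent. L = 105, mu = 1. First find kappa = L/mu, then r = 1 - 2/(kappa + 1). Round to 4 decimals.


Step 1: Compute the condition number.
kappa = L/mu = 105/1 = 105.0
Step 2: Compute the convergence rate.
r = 1 - 2/(kappa + 1) = 1 - 2*mu/(L + mu) = (L - mu)/(L + mu) = 104/106 = 0.9811


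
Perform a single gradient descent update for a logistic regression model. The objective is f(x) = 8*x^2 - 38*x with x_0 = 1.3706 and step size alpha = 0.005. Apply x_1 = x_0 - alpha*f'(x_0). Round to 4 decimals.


We compute the gradient at x_0 and apply the update.
f'(x) = 16*x - 38
f'(1.3706) = 16*1.3706 - 38 = -16.0704
x_1 = 1.3706 - 0.005*-16.0704 = 1.451


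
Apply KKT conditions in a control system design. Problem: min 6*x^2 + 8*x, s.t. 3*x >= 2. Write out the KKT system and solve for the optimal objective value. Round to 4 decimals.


Step 1: Try lambda = 0 (constraint inactive).
x_unc = -8/(2*6) = -0.6667
Check: 3*-0.6667 = -2.0001 < 2 -- violated!
Step 2: Constraint must be active: 3*x = 2
x* = 2/3 = 0.6667 (rounded; the exact value 2/3 is used below)
lambda = (2*6*(2/3) + 8)/3 = 5.3333
Step 3: Compute optimal value.
f(x*) = 6*(2/3)^2 + 8*(2/3) = 8.0


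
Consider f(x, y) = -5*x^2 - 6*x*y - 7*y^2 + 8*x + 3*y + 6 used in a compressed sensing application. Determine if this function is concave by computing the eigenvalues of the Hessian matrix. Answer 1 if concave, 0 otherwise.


The Hessian of f(x,y) = -5*x^2 - 6*x*y - 7*y^2 + 8*x + 3*y + 6 is:
H = [[-10, -6], [-6, -14]]
Trace = -10 - 14 = -24
Determinant = -10*-14 - (-6)^2 = 104
Discriminant = (-24)^2 - 4*104 = 160.0
Eigenvalues: lambda_1 = -18.3246, lambda_2 = -5.6754
The function is concave.

1


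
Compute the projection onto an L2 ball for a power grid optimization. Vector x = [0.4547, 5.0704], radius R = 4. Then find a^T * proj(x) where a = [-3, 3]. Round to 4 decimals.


Step 1: Compute ||x|| (intermediates to 6 decimals).
||x|| = sqrt(0.4547^2 + 5.0704^2) = 5.090747
Step 2: Project.
Since ||x|| > R, scale = R/||x|| = 4/5.090747 = 0.785739, proj(x) = scale * x
proj(x) = [0.357276, 3.984011]
Step 3: Dot product.
a^T * proj(x) = -3*0.357276 + 3*3.984011 = 10.8802


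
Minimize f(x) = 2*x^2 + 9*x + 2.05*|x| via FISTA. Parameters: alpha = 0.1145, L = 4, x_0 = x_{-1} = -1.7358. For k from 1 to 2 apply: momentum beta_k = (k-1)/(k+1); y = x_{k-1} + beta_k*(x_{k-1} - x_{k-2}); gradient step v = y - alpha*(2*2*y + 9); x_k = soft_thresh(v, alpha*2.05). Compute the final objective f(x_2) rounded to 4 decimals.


FISTA on f(x) = 2*x^2 + 9*x + 2.05*|x|
L = 4, alpha = 0.1145
Iteration 1: beta = 0.0, y = -1.7358 + 0.0*(-1.7358 + 1.7358) = -1.7358
  grad(y) = 2.0568, v = y - alpha*grad = -1.9713
  prox(v) = soft_thresh(-1.9713, 0.2347) = -1.7366
Iteration 2: beta = 0.3333, y = -1.7366 + 0.3333*(-1.7366 + 1.7358) = -1.7368
  grad(y) = 2.0526, v = y - alpha*grad = -1.9719
  prox(v) = soft_thresh(-1.9719, 0.2347) = -1.7371
f(x_2) = 2*(-1.7371)^2 + 9*(-1.7371) + 2.05*|-1.7371| = -6.0378


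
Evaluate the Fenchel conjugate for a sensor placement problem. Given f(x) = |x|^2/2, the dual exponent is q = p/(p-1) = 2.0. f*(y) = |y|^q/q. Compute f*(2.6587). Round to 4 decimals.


The conjugate exponent q satisfies 1/p + 1/q = 1.
p = 2, so q = 2/(2 - 1) = 2.0
|y|^q = 2.6587^2.0 = 7.0687
f*(2.6587) = 7.0687 / 2.0 = 3.5343


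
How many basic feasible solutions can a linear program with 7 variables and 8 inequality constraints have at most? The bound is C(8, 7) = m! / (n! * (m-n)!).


Each vertex corresponds to some choice of n active constraints out of m, so the number of vertices is at most C(m, n) = m! / (n!(m-n)!).
m = 8, n = 7
Numerator: 8 * 7 * 6 * 5 * 4 * 3 * 2
Denominator: 7! = 5040
C(8, 7) = 8


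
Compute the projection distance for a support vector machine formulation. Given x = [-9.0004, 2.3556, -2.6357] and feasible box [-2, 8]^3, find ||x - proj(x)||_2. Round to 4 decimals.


Project each component onto [-2, 8].
clip(-9.0004) = -2.0, clip(2.3556) = 2.3556, clip(-2.6357) = -2.0
Projection = [-2.0, 2.3556, -2.0]
Squared diffs: [49.0056, 0.0, 0.4041]
Distance = sqrt(49.4097) = 7.0292


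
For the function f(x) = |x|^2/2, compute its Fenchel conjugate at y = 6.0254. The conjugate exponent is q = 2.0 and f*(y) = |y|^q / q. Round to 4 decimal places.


The conjugate exponent q satisfies 1/p + 1/q = 1.
p = 2, so q = 2/(2 - 1) = 2.0
|y|^q = 6.0254^2.0 = 36.3054
f*(6.0254) = 36.3054 / 2.0 = 18.1527


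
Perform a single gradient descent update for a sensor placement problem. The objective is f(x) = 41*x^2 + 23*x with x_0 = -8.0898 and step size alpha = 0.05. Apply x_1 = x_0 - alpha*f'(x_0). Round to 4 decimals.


We compute the gradient at x_0 and apply the update.
f'(x) = 82*x + 23
f'(-8.0898) = 82*-8.0898 + 23 = -640.3636
x_1 = -8.0898 - 0.05*-640.3636 = 23.9284


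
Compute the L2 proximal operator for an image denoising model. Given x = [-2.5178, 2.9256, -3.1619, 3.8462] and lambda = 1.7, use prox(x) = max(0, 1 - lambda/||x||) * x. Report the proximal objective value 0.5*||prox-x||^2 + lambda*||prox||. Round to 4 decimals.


Step 1: Compute ||x||.
||x|| = 6.2999
Step 2: Compute scaling factor.
scale = max(0, 1 - 1.7/6.2999) = 0.7302
Step 3: prox(x) = [-1.8384, 2.1361, -2.3087, 2.8083]
||prox(x)|| = 4.5999
Step 4: Proximal objective.
0.5*||prox-x||^2 = 1.445
lambda*||prox|| = 7.8198
Total = 9.2649


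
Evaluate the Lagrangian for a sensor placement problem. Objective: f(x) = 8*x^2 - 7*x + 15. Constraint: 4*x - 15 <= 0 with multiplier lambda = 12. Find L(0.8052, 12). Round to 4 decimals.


Step 1: Evaluate f(x).
f(0.8052) = 8*0.8052^2 - 7*0.8052 + 15 = 14.5504
Step 2: Evaluate g(x).
g(0.8052) = 4*0.8052 - 15 = -11.7792
Step 3: Compute Lagrangian.
L = 14.5504 + 12*-11.7792 = -126.8


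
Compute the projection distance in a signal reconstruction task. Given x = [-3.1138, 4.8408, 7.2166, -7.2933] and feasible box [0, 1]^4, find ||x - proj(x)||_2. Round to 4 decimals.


Project each component onto [0, 1].
clip(-3.1138) = 0.0, clip(4.8408) = 1.0, clip(7.2166) = 1.0, clip(-7.2933) = 0.0
Projection = [0.0, 1.0, 1.0, 0.0]
Squared diffs: [9.6958, 14.7517, 38.6461, 53.1922]
Distance = sqrt(116.2858) = 10.7836


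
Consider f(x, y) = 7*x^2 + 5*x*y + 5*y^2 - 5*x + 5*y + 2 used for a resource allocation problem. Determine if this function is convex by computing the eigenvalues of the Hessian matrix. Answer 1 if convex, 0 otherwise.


The Hessian of f(x,y) = 7*x^2 + 5*x*y + 5*y^2 - 5*x + 5*y + 2 is:
H = [[14, 5], [5, 10]]
Trace = 14 + 10 = 24
Determinant = 14*10 - (5)^2 = 115
Discriminant = (24)^2 - 4*115 = 116.0
Eigenvalues: lambda_1 = 6.6148, lambda_2 = 17.3852
The function is convex.

1


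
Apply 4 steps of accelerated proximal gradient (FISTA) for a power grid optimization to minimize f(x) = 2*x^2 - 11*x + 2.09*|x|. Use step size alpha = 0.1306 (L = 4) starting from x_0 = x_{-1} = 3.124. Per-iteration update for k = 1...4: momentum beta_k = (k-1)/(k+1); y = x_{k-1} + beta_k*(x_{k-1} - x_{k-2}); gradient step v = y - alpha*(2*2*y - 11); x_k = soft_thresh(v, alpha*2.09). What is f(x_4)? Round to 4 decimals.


FISTA on f(x) = 2*x^2 - 11*x + 2.09*|x|
L = 4, alpha = 0.1306
Iteration 1: beta = 0.0, y = 3.124 + 0.0*(3.124 - 3.124) = 3.124
  grad(y) = 1.496, v = y - alpha*grad = 2.9286
  prox(v) = soft_thresh(2.9286, 0.273) = 2.6557
Iteration 2: beta = 0.3333, y = 2.6557 + 0.3333*(2.6557 - 3.124) = 2.4996
  grad(y) = -1.0018, v = y - alpha*grad = 2.6304
  prox(v) = soft_thresh(2.6304, 0.273) = 2.3574
Iteration 3: beta = 0.5, y = 2.3574 + 0.5*(2.3574 - 2.6557) = 2.2083
  grad(y) = -2.1667, v = y - alpha*grad = 2.4913
  prox(v) = soft_thresh(2.4913, 0.273) = 2.2183
Iteration 4: beta = 0.6, y = 2.2183 + 0.6*(2.2183 - 2.3574) = 2.1349
  grad(y) = -2.4605, v = y - alpha*grad = 2.4562
  prox(v) = soft_thresh(2.4562, 0.273) = 2.1833
f(x_4) = 2*2.1833^2 - 11*2.1833 + 2.09*|2.1833| = -9.9196


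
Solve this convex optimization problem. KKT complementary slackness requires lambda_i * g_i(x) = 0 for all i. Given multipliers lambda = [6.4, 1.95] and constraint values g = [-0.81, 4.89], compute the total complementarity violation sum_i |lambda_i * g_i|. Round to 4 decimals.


KKT complementary slackness check:
lambda_1 * g_1 = 6.4 * -0.81 = -5.184
lambda_2 * g_2 = 1.95 * 4.89 = 9.5355
Total violation = 5.184 + 9.5355 = 14.7195


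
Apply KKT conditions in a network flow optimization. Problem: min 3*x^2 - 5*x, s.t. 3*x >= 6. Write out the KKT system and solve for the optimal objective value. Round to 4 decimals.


Step 1: Try lambda = 0 (constraint inactive).
x_unc = 5/(2*3) = 0.8333
Check: 3*0.8333 = 2.4999 < 6 -- violated!
Step 2: Constraint must be active: 3*x = 6
x* = 6/3 = 2.0
lambda = (2*3*2.0 - 5)/3 = 2.3333
Step 3: Compute optimal value.
f(x*) = 3*2.0^2 - 5*2.0 = 2.0


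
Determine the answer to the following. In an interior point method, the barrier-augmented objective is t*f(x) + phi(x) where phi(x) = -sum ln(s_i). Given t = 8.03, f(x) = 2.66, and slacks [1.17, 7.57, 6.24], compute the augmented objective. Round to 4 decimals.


Step 1: Compute log-barrier.
ln values: [0.157, 2.0242, 1.831]
phi = -(0.157 + 2.0242 + 1.831) = -4.0122
Step 2: Compute augmented objective.
t*f(x) = 8.03*2.66 = 21.3598
Total = 21.3598 - 4.0122 = 17.3476


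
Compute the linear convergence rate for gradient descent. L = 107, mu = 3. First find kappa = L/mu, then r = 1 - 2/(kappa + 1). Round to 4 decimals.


Step 1: Compute the condition number.
kappa = L/mu = 107/3 = 35.6667
Step 2: Compute the convergence rate.
r = 1 - 2/(kappa + 1) = 1 - 2*mu/(L + mu) = (L - mu)/(L + mu) = 104/110 = 0.9455


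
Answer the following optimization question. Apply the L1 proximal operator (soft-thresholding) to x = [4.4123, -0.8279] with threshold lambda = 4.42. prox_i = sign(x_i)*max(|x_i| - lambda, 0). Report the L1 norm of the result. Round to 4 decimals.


Soft-thresholding with lambda = 4.42:
prox(4.4123) = sign(4.4123)*max(|4.4123| - 4.42, 0) = 0.0
prox(-0.8279) = sign(-0.8279)*max(|-0.8279| - 4.42, 0) = 0.0
prox(x) = [0.0, 0.0]
||prox(x)||_1 = 0.0 + 0.0 = 0.0


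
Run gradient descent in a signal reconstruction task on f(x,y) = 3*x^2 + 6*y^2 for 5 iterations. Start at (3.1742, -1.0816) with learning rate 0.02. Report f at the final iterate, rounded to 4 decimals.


Gradient descent on f(x,y) = 3*x^2 + 6*y^2.
Starting point: (3.1742, -1.0816), alpha = 0.02
Step 1: grad_x = 2*3*3.1742 = 19.0452, grad_y = 2*6*-1.0816 = -12.9792
  x_1 = 3.1742 - 0.02*19.0452 = 2.7933
  y_1 = -1.0816 - 0.02*-12.9792 = -0.822
Step 2: grad_x = 2*3*2.7933 = 16.7598, grad_y = 2*6*-0.822 = -9.8642
  x_2 = 2.7933 - 0.02*16.7598 = 2.4581
  y_2 = -0.822 - 0.02*-9.8642 = -0.6247
Step 3: grad_x = 2*3*2.4581 = 14.7486, grad_y = 2*6*-0.6247 = -7.4968
  x_3 = 2.4581 - 0.02*14.7486 = 2.1631
  y_3 = -0.6247 - 0.02*-7.4968 = -0.4748
Step 4: grad_x = 2*3*2.1631 = 12.9788, grad_y = 2*6*-0.4748 = -5.6976
  x_4 = 2.1631 - 0.02*12.9788 = 1.9036
  y_4 = -0.4748 - 0.02*-5.6976 = -0.3608
Step 5: grad_x = 2*3*1.9036 = 11.4213, grad_y = 2*6*-0.3608 = -4.3301
  x_5 = 1.9036 - 0.02*11.4213 = 1.6751
  y_5 = -0.3608 - 0.02*-4.3301 = -0.2742
f(1.6751, -0.2742) = 3*1.6751^2 + 6*(-0.2742)^2 = 8.8694


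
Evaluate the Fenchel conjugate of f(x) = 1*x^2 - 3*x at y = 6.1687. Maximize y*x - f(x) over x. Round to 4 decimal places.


f*(y) = sup_x {y*x - a*x^2 - b*x} = sup_x {(y-b)*x - a*x^2}
FOC: (y - b) - 2a*x = 0 => x* = (y - b)/(2a)
x* = (6.1687 + 3)/(2*1) = 4.5844
f*(6.1687) = (y-b)^2/(4a) = (6.1687 + 3)^2/(4*1)
= 84.0651/4 = 21.0163


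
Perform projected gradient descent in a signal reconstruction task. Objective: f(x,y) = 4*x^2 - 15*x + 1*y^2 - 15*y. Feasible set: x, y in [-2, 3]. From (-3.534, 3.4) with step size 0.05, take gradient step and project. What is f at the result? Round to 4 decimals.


Step 1: Compute gradient at (-3.534, 3.4).
grad_x = 2*4*-3.534 - 15 = -43.272
grad_y = 2*1*3.4 - 15 = -8.2
Step 2: Gradient step.
x_raw = -3.534 - 0.05*-43.272 = -1.3704
y_raw = 3.4 - 0.05*-8.2 = 3.81
Step 3: Project onto [-2, 3].
x_proj = clip(-1.3704) = -1.3704
y_proj = clip(3.81) = 3.0
Step 4: Evaluate f.
f(-1.3704, 3.0) = -7.932


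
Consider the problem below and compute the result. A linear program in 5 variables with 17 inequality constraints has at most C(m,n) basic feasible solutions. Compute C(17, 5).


Each vertex corresponds to some choice of n active constraints out of m, so the number of vertices is at most C(m, n) = m! / (n!(m-n)!).
m = 17, n = 5
Numerator: 17 * 16 * 15 * 14 * 13
Denominator: 5! = 120
C(17, 5) = 6188


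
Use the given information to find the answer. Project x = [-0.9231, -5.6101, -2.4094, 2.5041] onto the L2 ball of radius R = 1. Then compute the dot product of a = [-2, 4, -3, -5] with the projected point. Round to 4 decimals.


Step 1: Compute ||x|| (intermediates to 6 decimals).
||x|| = sqrt((-0.9231)^2 + (-5.6101)^2 + (-2.4094)^2 + 2.5041^2) = 6.663412
Step 2: Project.
Since ||x|| > R, scale = R/||x|| = 1/6.663412 = 0.150073, proj(x) = scale * x
proj(x) = [-0.138532, -0.841925, -0.361586, 0.375798]
Step 3: Dot product.
a^T * proj(x) = -2*(-0.138532) + 4*(-0.841925) - 3*(-0.361586) - 5*0.375798 = -3.8849


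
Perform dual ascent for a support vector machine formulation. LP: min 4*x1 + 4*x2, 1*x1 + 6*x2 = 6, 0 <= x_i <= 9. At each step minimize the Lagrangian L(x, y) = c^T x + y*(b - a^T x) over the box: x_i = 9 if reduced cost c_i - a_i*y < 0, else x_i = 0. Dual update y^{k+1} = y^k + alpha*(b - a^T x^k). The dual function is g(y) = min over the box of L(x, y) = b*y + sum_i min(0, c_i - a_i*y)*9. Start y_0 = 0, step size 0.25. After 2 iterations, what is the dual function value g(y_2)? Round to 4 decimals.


Dual ascent for LP: min 4*x1 + 4*x2, 1*x1 + 6*x2 = 6, 0 <= x_i <= 9
Step 1: y^k = 0.0, reduced costs: (4.0, 4.0)
  x^k = (0.0, 0.0), subgradient = b - a^T x = 6.0
  y^{k+1} = 0.0 + 0.25*6.0 = 1.5
Step 2: y^k = 1.5, reduced costs: (2.5, -5.0)
  x^k = (0.0, 9.0), subgradient = b - a^T x = -48.0
  y^{k+1} = 1.5 + 0.25*-48.0 = -10.5
Dual objective at y_2 = -10.5: reduced costs (14.5, 67.0), box minimizer x = (0.0, 0.0)
g(y_2) = b*y + (c1 - a1*y)*x1 + (c2 - a2*y)*x2 = 6*(-10.5) + 14.5*0.0 + 67.0*0.0 = -63.0 + 0.0 + 0.0 = -63.0


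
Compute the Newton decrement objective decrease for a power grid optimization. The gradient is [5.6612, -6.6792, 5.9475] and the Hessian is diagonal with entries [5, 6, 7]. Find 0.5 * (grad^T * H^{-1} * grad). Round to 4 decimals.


Step 1: H is diagonal, so H^(-1) * g = [1.1322, -1.1132, 0.8496].
Step 2: g^T H^(-1) g = sum_i g_i^2 / H_ii
  = (5.6612)^2/5 + (-6.6792)^2/6 + (5.9475)^2/7
  = 6.4098 + 7.4353 + 5.0533 = 18.8984
Step 3: Objective decrease = 0.5 * g^T H^(-1) g = 9.4492


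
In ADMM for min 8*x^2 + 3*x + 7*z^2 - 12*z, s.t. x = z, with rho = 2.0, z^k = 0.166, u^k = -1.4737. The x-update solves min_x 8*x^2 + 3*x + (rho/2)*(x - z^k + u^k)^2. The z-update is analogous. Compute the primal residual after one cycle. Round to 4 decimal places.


ADMM iteration with rho = 2.0, z^k = 0.166, u^k = -1.4737
Step 1: x-update.
Minimize 8*x^2 + 3*x + (2.0/2)*(x - 0.166 - 1.4737)^2
FOC: (2*8 + 2.0)*x = -3 + 2.0*(0.166 + 1.4737)
x^{k+1} = 0.0155
Step 2: z-update.
Minimize 7*z^2 - 12*z + (2.0/2)*(0.0155 - z - 1.4737)^2
FOC: (2*7 + 2.0)*z = 12 + 2.0*(0.0155 - 1.4737)
z^{k+1} = 0.5677
Step 3: u-update.
u^{k+1} = -1.4737 + 0.0155 - 0.5677 = -2.0259
Step 4: Primal residual = |0.0155 - 0.5677| = 0.5522


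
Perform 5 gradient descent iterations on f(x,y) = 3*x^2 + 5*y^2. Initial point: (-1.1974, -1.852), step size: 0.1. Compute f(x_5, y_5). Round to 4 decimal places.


Gradient descent on f(x,y) = 3*x^2 + 5*y^2.
Starting point: (-1.1974, -1.852), alpha = 0.1
Step 1: grad_x = 2*3*-1.1974 = -7.1844, grad_y = 2*5*-1.852 = -18.52
  x_1 = -1.1974 - 0.1*-7.1844 = -0.479
  y_1 = -1.852 - 0.1*-18.52 = 0.0
Step 2: grad_x = 2*3*-0.479 = -2.8738, grad_y = 2*5*0.0 = 0.0
  x_2 = -0.479 - 0.1*-2.8738 = -0.1916
  y_2 = 0.0 - 0.1*0.0 = 0.0
Step 3: grad_x = 2*3*-0.1916 = -1.1495, grad_y = 2*5*0.0 = 0.0
  x_3 = -0.1916 - 0.1*-1.1495 = -0.0766
  y_3 = 0.0 - 0.1*0.0 = 0.0
Step 4: grad_x = 2*3*-0.0766 = -0.4598, grad_y = 2*5*0.0 = 0.0
  x_4 = -0.0766 - 0.1*-0.4598 = -0.0307
  y_4 = 0.0 - 0.1*0.0 = 0.0
Step 5: grad_x = 2*3*-0.0307 = -0.1839, grad_y = 2*5*0.0 = 0.0
  x_5 = -0.0307 - 0.1*-0.1839 = -0.0123
  y_5 = 0.0 - 0.1*0.0 = 0.0
f(-0.0123, 0.0) = 3*(-0.0123)^2 + 5*0.0^2 = 0.0005
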